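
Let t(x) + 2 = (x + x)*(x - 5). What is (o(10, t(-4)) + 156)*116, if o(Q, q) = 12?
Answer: 19488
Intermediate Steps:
t(x) = -2 + 2*x*(-5 + x) (t(x) = -2 + (x + x)*(x - 5) = -2 + (2*x)*(-5 + x) = -2 + 2*x*(-5 + x))
(o(10, t(-4)) + 156)*116 = (12 + 156)*116 = 168*116 = 19488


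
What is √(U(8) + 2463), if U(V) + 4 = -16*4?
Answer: √2395 ≈ 48.939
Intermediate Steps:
U(V) = -68 (U(V) = -4 - 16*4 = -4 - 64 = -68)
√(U(8) + 2463) = √(-68 + 2463) = √2395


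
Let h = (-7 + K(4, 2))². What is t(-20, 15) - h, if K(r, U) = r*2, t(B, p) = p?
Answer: 14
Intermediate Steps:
K(r, U) = 2*r
h = 1 (h = (-7 + 2*4)² = (-7 + 8)² = 1² = 1)
t(-20, 15) - h = 15 - 1*1 = 15 - 1 = 14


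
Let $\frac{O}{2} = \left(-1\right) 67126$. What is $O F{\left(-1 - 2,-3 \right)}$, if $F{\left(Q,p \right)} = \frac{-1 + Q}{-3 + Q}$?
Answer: $- \frac{268504}{3} \approx -89501.0$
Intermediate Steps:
$O = -134252$ ($O = 2 \left(\left(-1\right) 67126\right) = 2 \left(-67126\right) = -134252$)
$F{\left(Q,p \right)} = \frac{-1 + Q}{-3 + Q}$
$O F{\left(-1 - 2,-3 \right)} = - 134252 \frac{-1 - 3}{-3 - 3} = - 134252 \frac{1}{-6} \left(-4\right) = - 134252 \left(\left(- \frac{1}{6}\right) \left(-4\right)\right) = \left(-134252\right) \frac{2}{3} = - \frac{268504}{3}$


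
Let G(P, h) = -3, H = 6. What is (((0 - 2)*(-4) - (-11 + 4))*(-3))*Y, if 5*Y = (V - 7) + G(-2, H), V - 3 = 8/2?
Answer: 27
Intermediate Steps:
V = 7 (V = 3 + 8/2 = 3 + 8*(1/2) = 3 + 4 = 7)
Y = -3/5 (Y = ((7 - 7) - 3)/5 = (0 - 3)/5 = (1/5)*(-3) = -3/5 ≈ -0.60000)
(((0 - 2)*(-4) - (-11 + 4))*(-3))*Y = (((0 - 2)*(-4) - (-11 + 4))*(-3))*(-3/5) = ((-2*(-4) - 1*(-7))*(-3))*(-3/5) = ((8 + 7)*(-3))*(-3/5) = (15*(-3))*(-3/5) = -45*(-3/5) = 27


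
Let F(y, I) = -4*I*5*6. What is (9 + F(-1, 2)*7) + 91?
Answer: -1580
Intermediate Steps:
F(y, I) = -120*I (F(y, I) = -20*I*6 = -120*I)
(9 + F(-1, 2)*7) + 91 = (9 - 120*2*7) + 91 = (9 - 240*7) + 91 = (9 - 1680) + 91 = -1671 + 91 = -1580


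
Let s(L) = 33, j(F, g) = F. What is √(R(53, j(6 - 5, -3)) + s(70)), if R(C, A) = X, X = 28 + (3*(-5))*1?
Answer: √46 ≈ 6.7823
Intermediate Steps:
X = 13 (X = 28 - 15*1 = 28 - 15 = 13)
R(C, A) = 13
√(R(53, j(6 - 5, -3)) + s(70)) = √(13 + 33) = √46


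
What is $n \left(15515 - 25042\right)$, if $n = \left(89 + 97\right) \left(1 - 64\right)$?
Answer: $111637386$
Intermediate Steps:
$n = -11718$ ($n = 186 \left(-63\right) = -11718$)
$n \left(15515 - 25042\right) = - 11718 \left(15515 - 25042\right) = \left(-11718\right) \left(-9527\right) = 111637386$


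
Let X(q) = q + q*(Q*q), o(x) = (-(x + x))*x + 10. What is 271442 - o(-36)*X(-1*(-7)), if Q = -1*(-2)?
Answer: 542552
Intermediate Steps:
Q = 2
o(x) = 10 - 2*x**2 (o(x) = (-2*x)*x + 10 = -2*x**2 + 10 = 10 - 2*x**2)
X(q) = q + 2*q**2 (X(q) = q + q*(2*q) = q + 2*q**2)
271442 - o(-36)*X(-1*(-7)) = 271442 - (10 - 2*(-36)**2)*(-1*(-7))*(1 + 2*(-1*(-7))) = 271442 - (10 - 2*1296)*7*(1 + 2*7) = 271442 - (10 - 2592)*7*(1 + 14) = 271442 - (-2582)*7*15 = 271442 - (-2582)*105 = 271442 - 1*(-271110) = 271442 + 271110 = 542552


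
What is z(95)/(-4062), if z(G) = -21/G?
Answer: 7/128630 ≈ 5.4420e-5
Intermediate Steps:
z(95)/(-4062) = -21/95/(-4062) = -21*1/95*(-1/4062) = -21/95*(-1/4062) = 7/128630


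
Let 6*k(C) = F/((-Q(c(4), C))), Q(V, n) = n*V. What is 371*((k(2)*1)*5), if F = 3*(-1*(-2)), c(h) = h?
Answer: -1855/8 ≈ -231.88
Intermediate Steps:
Q(V, n) = V*n
F = 6 (F = 3*2 = 6)
k(C) = -1/(4*C) (k(C) = (6/((-4*C)))/6 = (6*(-1/(4*C)))/6 = (-3/(2*C))/6 = -1/(4*C))
371*((k(2)*1)*5) = 371*((-1/4/2*1)*5) = 371*((-1/4*1/2*1)*5) = 371*(-1/8*1*5) = 371*(-1/8*5) = 371*(-5/8) = -1855/8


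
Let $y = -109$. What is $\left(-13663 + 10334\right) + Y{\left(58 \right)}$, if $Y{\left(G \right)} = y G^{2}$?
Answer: $-370005$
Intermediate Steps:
$Y{\left(G \right)} = - 109 G^{2}$
$\left(-13663 + 10334\right) + Y{\left(58 \right)} = \left(-13663 + 10334\right) - 109 \cdot 58^{2} = -3329 - 366676 = -370005$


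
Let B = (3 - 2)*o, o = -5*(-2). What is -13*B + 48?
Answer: -82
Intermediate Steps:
o = 10
B = 10 (B = (3 - 2)*10 = 1*10 = 10)
-13*B + 48 = -13*10 + 48 = -130 + 48 = -82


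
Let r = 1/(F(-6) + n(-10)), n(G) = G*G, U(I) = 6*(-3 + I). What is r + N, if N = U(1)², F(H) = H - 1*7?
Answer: 12529/87 ≈ 144.01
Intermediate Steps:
F(H) = -7 + H (F(H) = H - 7 = -7 + H)
U(I) = -18 + 6*I
n(G) = G²
r = 1/87 (r = 1/((-7 - 6) + (-10)²) = 1/(-13 + 100) = 1/87 ≈ 0.011494)
N = 144 (N = (-18 + 6*1)² = (-18 + 6)² = (-12)² = 144)
r + N = 1/87 + 144 = 12529/87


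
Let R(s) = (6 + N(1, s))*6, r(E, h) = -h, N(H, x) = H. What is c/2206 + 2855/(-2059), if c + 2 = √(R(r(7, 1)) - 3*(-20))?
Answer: -3151124/2271077 + √102/2206 ≈ -1.3829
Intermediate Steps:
R(s) = 42 (R(s) = (6 + 1)*6 = 7*6 = 42)
c = -2 + √102 (c = -2 + √(42 - 3*(-20)) = -2 + √(42 + 60) = -2 + √102 ≈ 8.0995)
c/2206 + 2855/(-2059) = (-2 + √102)/2206 + 2855/(-2059) = (-2 + √102)*(1/2206) + 2855*(-1/2059) = (-1/1103 + √102/2206) - 2855/2059 = -3151124/2271077 + √102/2206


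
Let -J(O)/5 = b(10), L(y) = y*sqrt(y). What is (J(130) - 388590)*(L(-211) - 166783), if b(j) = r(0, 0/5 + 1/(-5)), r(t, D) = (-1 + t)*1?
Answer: 64809372055 + 81991435*I*sqrt(211) ≈ 6.4809e+10 + 1.191e+9*I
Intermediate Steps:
L(y) = y**(3/2)
r(t, D) = -1 + t
b(j) = -1 (b(j) = -1 + 0 = -1)
J(O) = 5 (J(O) = -5*(-1) = 5)
(J(130) - 388590)*(L(-211) - 166783) = (5 - 388590)*((-211)**(3/2) - 166783) = -388585*(-211*I*sqrt(211) - 166783) = -388585*(-166783 - 211*I*sqrt(211)) = 64809372055 + 81991435*I*sqrt(211)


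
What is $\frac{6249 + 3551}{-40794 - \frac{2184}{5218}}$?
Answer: $- \frac{12784100}{53216319} \approx -0.24023$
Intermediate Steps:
$\frac{6249 + 3551}{-40794 - \frac{2184}{5218}} = \frac{9800}{-40794 - \frac{1092}{2609}} = \frac{9800}{- \frac{106432638}{2609}} = 9800 \left(- \frac{2609}{106432638}\right) = - \frac{12784100}{53216319}$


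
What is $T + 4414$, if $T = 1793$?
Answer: $6207$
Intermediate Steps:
$T + 4414 = 1793 + 4414 = 6207$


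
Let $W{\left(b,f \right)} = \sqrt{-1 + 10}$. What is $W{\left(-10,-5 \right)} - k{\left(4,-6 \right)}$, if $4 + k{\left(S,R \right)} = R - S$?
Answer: $17$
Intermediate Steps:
$k{\left(S,R \right)} = -4 + R - S$ ($k{\left(S,R \right)} = -4 + \left(R - S\right) = -4 + R - S$)
$W{\left(b,f \right)} = 3$ ($W{\left(b,f \right)} = \sqrt{9} = 3$)
$W{\left(-10,-5 \right)} - k{\left(4,-6 \right)} = 3 - \left(-4 - 6 - 4\right) = 3 - -14 = 3 + 14 = 17$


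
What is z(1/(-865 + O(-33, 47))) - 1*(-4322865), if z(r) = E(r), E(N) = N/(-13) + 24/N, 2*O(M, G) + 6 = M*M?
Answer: 36294314513/8411 ≈ 4.3151e+6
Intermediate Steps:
O(M, G) = -3 + M**2/2 (O(M, G) = -3 + (M*M)/2 = -3 + M**2/2)
E(N) = 24/N - N/13 (E(N) = N*(-1/13) + 24/N = -N/13 + 24/N = 24/N - N/13)
z(r) = 24/r - r/13
z(1/(-865 + O(-33, 47))) - 1*(-4322865) = (24/(1/(-865 + (-3 + (1/2)*(-33)**2))) - 1/(13*(-865 + (-3 + (1/2)*(-33)**2)))) - 1*(-4322865) = (24/(1/(-865 + (-3 + (1/2)*1089))) - 1/(13*(-865 + (-3 + (1/2)*1089)))) + 4322865 = (24/(1/(-865 + (-3 + 1089/2))) - 1/(13*(-865 + (-3 + 1089/2)))) + 4322865 = (24/(1/(-865 + 1083/2)) - 1/(13*(-865 + 1083/2))) + 4322865 = (24/(1/(-647/2)) - 1/(13*(-647/2))) + 4322865 = (24/(-2/647) - 1/13*(-2/647)) + 4322865 = (24*(-647/2) + 2/8411) + 4322865 = (-7764 + 2/8411) + 4322865 = -65303002/8411 + 4322865 = 36294314513/8411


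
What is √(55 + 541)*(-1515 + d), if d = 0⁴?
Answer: -3030*√149 ≈ -36986.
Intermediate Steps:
d = 0
√(55 + 541)*(-1515 + d) = √(55 + 541)*(-1515 + 0) = √596*(-1515) = (2*√149)*(-1515) = -3030*√149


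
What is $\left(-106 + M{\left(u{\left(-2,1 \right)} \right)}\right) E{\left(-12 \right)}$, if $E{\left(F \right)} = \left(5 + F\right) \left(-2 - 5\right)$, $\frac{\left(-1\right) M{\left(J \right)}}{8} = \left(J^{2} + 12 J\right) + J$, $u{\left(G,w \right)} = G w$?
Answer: $3430$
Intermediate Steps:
$M{\left(J \right)} = - 104 J - 8 J^{2}$ ($M{\left(J \right)} = - 8 \left(\left(J^{2} + 12 J\right) + J\right) = - 8 \left(J^{2} + 13 J\right) = - 104 J - 8 J^{2}$)
$E{\left(F \right)} = -35 - 7 F$ ($E{\left(F \right)} = \left(5 + F\right) \left(-7\right) = -35 - 7 F$)
$\left(-106 + M{\left(u{\left(-2,1 \right)} \right)}\right) E{\left(-12 \right)} = \left(-106 - 8 \left(\left(-2\right) 1\right) \left(13 - 2\right)\right) \left(-35 - -84\right) = \left(-106 - - 16 \left(13 - 2\right)\right) \left(-35 + 84\right) = \left(-106 - \left(-16\right) 11\right) 49 = \left(-106 + 176\right) 49 = 70 \cdot 49 = 3430$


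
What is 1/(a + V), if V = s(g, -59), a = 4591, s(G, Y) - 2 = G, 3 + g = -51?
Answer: 1/4539 ≈ 0.00022031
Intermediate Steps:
g = -54 (g = -3 - 51 = -54)
s(G, Y) = 2 + G
V = -52 (V = 2 - 54 = -52)
1/(a + V) = 1/(4591 - 52) = 1/4539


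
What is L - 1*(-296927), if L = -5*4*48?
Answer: 295967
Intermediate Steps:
L = -960 (L = -20*48 = -960)
L - 1*(-296927) = -960 - 1*(-296927) = -960 + 296927 = 295967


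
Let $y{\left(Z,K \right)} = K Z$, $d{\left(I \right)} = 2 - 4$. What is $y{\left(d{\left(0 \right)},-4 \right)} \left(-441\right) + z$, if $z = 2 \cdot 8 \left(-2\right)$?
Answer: $-3560$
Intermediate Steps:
$z = -32$ ($z = 16 \left(-2\right) = -32$)
$d{\left(I \right)} = -2$
$y{\left(d{\left(0 \right)},-4 \right)} \left(-441\right) + z = \left(-4\right) \left(-2\right) \left(-441\right) - 32 = 8 \left(-441\right) - 32 = -3528 - 32 = -3560$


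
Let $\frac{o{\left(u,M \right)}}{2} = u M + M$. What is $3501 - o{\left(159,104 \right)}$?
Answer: $-29779$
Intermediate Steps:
$o{\left(u,M \right)} = 2 M + 2 M u$ ($o{\left(u,M \right)} = 2 \left(u M + M\right) = 2 \left(M u + M\right) = 2 \left(M + M u\right) = 2 M + 2 M u$)
$3501 - o{\left(159,104 \right)} = 3501 - 2 \cdot 104 \left(1 + 159\right) = 3501 - 2 \cdot 104 \cdot 160 = 3501 - 33280 = -29779$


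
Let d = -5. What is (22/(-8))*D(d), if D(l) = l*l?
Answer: -275/4 ≈ -68.750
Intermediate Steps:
D(l) = l**2
(22/(-8))*D(d) = (22/(-8))*(-5)**2 = (22*(-1/8))*25 = -11/4*25 = -275/4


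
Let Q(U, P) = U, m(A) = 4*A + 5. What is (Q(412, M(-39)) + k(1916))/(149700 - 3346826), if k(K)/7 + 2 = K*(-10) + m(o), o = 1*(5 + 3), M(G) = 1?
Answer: 133463/3197126 ≈ 0.041745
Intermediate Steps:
o = 8 (o = 1*8 = 8)
m(A) = 5 + 4*A
k(K) = 245 - 70*K (k(K) = -14 + 7*(K*(-10) + (5 + 4*8)) = -14 + 7*(-10*K + (5 + 32)) = -14 + 7*(-10*K + 37) = -14 + 7*(37 - 10*K) = -14 + (259 - 70*K) = 245 - 70*K)
(Q(412, M(-39)) + k(1916))/(149700 - 3346826) = (412 + (245 - 70*1916))/(149700 - 3346826) = (412 + (245 - 134120))/(-3197126) = (412 - 133875)*(-1/3197126) = -133463*(-1/3197126) = 133463/3197126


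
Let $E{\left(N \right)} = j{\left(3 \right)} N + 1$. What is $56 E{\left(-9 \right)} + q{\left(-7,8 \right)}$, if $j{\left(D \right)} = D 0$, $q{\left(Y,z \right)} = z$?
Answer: $64$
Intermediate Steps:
$j{\left(D \right)} = 0$
$E{\left(N \right)} = 1$ ($E{\left(N \right)} = 0 N + 1 = 0 + 1 = 1$)
$56 E{\left(-9 \right)} + q{\left(-7,8 \right)} = 56 \cdot 1 + 8 = 56 + 8 = 64$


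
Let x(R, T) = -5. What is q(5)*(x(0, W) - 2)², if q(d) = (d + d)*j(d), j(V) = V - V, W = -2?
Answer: 0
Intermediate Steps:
j(V) = 0
q(d) = 0 (q(d) = (d + d)*0 = (2*d)*0 = 0)
q(5)*(x(0, W) - 2)² = 0*(-5 - 2)² = 0*(-7)² = 0*49 = 0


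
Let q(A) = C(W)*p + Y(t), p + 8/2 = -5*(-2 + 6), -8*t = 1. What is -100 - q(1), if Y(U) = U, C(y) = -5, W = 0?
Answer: -1759/8 ≈ -219.88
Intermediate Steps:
t = -⅛ (t = -⅛*1 = -⅛ ≈ -0.12500)
p = -24 (p = -4 - 5*(-2 + 6) = -4 - 5*4 = -4 - 20 = -24)
q(A) = 959/8 (q(A) = -5*(-24) - ⅛ = 120 - ⅛ = 959/8)
-100 - q(1) = -100 - 1*959/8 = -100 - 959/8 = -1759/8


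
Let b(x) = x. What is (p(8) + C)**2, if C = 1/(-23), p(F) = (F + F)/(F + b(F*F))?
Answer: 1369/42849 ≈ 0.031949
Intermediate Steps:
p(F) = 2*F/(F + F**2) (p(F) = (F + F)/(F + F*F) = (2*F)/(F + F**2) = 2*F/(F + F**2))
C = -1/23 ≈ -0.043478
(p(8) + C)**2 = (2/(1 + 8) - 1/23)**2 = (2/9 - 1/23)**2 = (37/207)**2 = 1369/42849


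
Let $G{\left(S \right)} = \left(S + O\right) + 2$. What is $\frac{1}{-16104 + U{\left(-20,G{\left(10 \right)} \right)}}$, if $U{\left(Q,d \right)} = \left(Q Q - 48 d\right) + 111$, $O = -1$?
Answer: $- \frac{1}{16121} \approx -6.2031 \cdot 10^{-5}$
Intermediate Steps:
$G{\left(S \right)} = 1 + S$ ($G{\left(S \right)} = \left(S - 1\right) + 2 = \left(-1 + S\right) + 2 = 1 + S$)
$U{\left(Q,d \right)} = 111 + Q^{2} - 48 d$ ($U{\left(Q,d \right)} = \left(Q^{2} - 48 d\right) + 111 = 111 + Q^{2} - 48 d$)
$\frac{1}{-16104 + U{\left(-20,G{\left(10 \right)} \right)}} = \frac{1}{-16104 + \left(111 + \left(-20\right)^{2} - 48 \left(1 + 10\right)\right)} = \frac{1}{-16104 + \left(111 + 400 - 528\right)} = \frac{1}{-16104 - 17} = \frac{1}{-16121} = - \frac{1}{16121}$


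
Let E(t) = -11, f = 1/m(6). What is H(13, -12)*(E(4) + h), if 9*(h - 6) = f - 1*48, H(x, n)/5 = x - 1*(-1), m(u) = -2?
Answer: -6545/9 ≈ -727.22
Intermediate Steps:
f = -½ (f = 1/(-2) = -½ ≈ -0.50000)
H(x, n) = 5 + 5*x (H(x, n) = 5*(x - 1*(-1)) = 5*(x + 1) = 5*(1 + x) = 5 + 5*x)
h = 11/18 (h = 6 + (-½ - 1*48)/9 = 6 + (-½ - 48)/9 = 6 + (⅑)*(-97/2) = 6 - 97/18 = 11/18 ≈ 0.61111)
H(13, -12)*(E(4) + h) = (5 + 5*13)*(-11 + 11/18) = (5 + 65)*(-187/18) = 70*(-187/18) = -6545/9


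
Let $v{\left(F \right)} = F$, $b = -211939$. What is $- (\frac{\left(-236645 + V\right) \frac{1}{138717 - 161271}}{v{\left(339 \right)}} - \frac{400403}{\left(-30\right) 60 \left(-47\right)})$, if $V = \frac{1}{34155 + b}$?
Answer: $\frac{834427967418319}{177464424370800} \approx 4.7019$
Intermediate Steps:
$V = - \frac{1}{177784}$ ($V = \frac{1}{34155 - 211939} = \frac{1}{-177784} = - \frac{1}{177784} \approx -5.6248 \cdot 10^{-6}$)
$- (\frac{\left(-236645 + V\right) \frac{1}{138717 - 161271}}{v{\left(339 \right)}} - \frac{400403}{\left(-30\right) 60 \left(-47\right)}) = - (\frac{\left(-236645 - \frac{1}{177784}\right) \frac{1}{138717 - 161271}}{339} - \frac{400403}{\left(-30\right) 60 \left(-47\right)}) = - (- \frac{42071694681}{177784 \left(-22554\right)} \frac{1}{339} - \frac{400403}{\left(-1800\right) \left(-47\right)}) = - (\left(- \frac{42071694681}{177784}\right) \left(- \frac{1}{22554}\right) \frac{1}{339} - \frac{400403}{84600}) = - (\frac{14023898227}{1336580112} \cdot \frac{1}{339} - \frac{400403}{84600}) = - (\frac{14023898227}{453100657968} - \frac{400403}{84600}) = \left(-1\right) \left(- \frac{834427967418319}{177464424370800}\right) = \frac{834427967418319}{177464424370800}$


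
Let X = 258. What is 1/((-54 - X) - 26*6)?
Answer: -1/468 ≈ -0.0021368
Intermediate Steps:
1/((-54 - X) - 26*6) = 1/((-54 - 1*258) - 26*6) = 1/((-54 - 258) - 156) = 1/(-312 - 156) = 1/(-468) = -1/468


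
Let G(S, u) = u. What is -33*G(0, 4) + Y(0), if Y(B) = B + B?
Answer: -132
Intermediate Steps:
Y(B) = 2*B
-33*G(0, 4) + Y(0) = -33*4 + 2*0 = -132 + 0 = -132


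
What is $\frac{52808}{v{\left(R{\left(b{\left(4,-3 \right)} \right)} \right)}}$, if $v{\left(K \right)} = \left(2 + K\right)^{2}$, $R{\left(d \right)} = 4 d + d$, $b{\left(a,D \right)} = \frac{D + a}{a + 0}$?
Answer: $\frac{844928}{169} \approx 4999.6$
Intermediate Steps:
$b{\left(a,D \right)} = \frac{D + a}{a}$
$R{\left(d \right)} = 5 d$
$\frac{52808}{v{\left(R{\left(b{\left(4,-3 \right)} \right)} \right)}} = \frac{52808}{\left(2 + 5 \frac{-3 + 4}{4}\right)^{2}} = \frac{52808}{\left(2 + 5 \cdot \frac{1}{4} \cdot 1\right)^{2}} = \frac{52808}{\left(2 + 5 \cdot \frac{1}{4}\right)^{2}} = \frac{52808}{\left(2 + \frac{5}{4}\right)^{2}} = \frac{52808}{\left(\frac{13}{4}\right)^{2}} = \frac{52808}{\frac{169}{16}} = 52808 \cdot \frac{16}{169} = \frac{844928}{169}$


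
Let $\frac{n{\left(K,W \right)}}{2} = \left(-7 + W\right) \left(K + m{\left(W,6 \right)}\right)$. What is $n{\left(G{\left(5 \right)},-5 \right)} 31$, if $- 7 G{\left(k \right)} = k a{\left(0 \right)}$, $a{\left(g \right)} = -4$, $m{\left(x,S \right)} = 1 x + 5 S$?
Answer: $- \frac{145080}{7} \approx -20726.0$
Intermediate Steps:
$m{\left(x,S \right)} = x + 5 S$
$G{\left(k \right)} = \frac{4 k}{7}$ ($G{\left(k \right)} = - \frac{k \left(-4\right)}{7} = - \frac{\left(-4\right) k}{7} = \frac{4 k}{7}$)
$n{\left(K,W \right)} = 2 \left(-7 + W\right) \left(30 + K + W\right)$ ($n{\left(K,W \right)} = 2 \left(-7 + W\right) \left(K + \left(W + 5 \cdot 6\right)\right) = 2 \left(-7 + W\right) \left(K + \left(W + 30\right)\right) = 2 \left(-7 + W\right) \left(K + \left(30 + W\right)\right) = 2 \left(-7 + W\right) \left(30 + K + W\right)$)
$n{\left(G{\left(5 \right)},-5 \right)} 31 = \left(-420 - 14 \cdot \frac{4}{7} \cdot 5 + 2 \left(-5\right)^{2} + 46 \left(-5\right) + 2 \cdot \frac{4}{7} \cdot 5 \left(-5\right)\right) 31 = \left(-420 - 40 + 2 \cdot 25 - 230 + 2 \cdot \frac{20}{7} \left(-5\right)\right) 31 = \left(-420 - 40 + 50 - 230 - \frac{200}{7}\right) 31 = \left(- \frac{4680}{7}\right) 31 = - \frac{145080}{7}$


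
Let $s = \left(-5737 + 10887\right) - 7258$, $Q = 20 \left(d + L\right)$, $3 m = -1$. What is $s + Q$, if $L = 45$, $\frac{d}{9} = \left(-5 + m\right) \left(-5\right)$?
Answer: $3592$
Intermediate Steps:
$m = - \frac{1}{3}$ ($m = \frac{1}{3} \left(-1\right) = - \frac{1}{3} \approx -0.33333$)
$d = 240$ ($d = 9 \left(-5 - \frac{1}{3}\right) \left(-5\right) = 9 \left(\left(- \frac{16}{3}\right) \left(-5\right)\right) = 9 \cdot \frac{80}{3} = 240$)
$Q = 5700$ ($Q = 20 \left(240 + 45\right) = 20 \cdot 285 = 5700$)
$s = -2108$ ($s = 5150 - 7258 = -2108$)
$s + Q = -2108 + 5700 = 3592$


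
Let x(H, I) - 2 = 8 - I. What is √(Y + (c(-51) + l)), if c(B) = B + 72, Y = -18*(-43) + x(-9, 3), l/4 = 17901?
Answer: √72406 ≈ 269.08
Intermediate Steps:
l = 71604 (l = 4*17901 = 71604)
x(H, I) = 10 - I (x(H, I) = 2 + (8 - I) = 10 - I)
Y = 781 (Y = -18*(-43) + (10 - 1*3) = 774 + (10 - 3) = 774 + 7 = 781)
c(B) = 72 + B
√(Y + (c(-51) + l)) = √(781 + ((72 - 51) + 71604)) = √(781 + (21 + 71604)) = √(781 + 71625) = √72406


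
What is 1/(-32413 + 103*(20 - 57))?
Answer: -1/36224 ≈ -2.7606e-5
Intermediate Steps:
1/(-32413 + 103*(20 - 57)) = 1/(-32413 + 103*(-37)) = 1/(-32413 - 3811) = 1/(-36224) = -1/36224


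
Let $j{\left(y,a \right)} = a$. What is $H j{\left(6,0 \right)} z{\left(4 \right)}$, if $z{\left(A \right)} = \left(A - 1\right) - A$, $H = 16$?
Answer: $0$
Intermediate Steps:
$z{\left(A \right)} = -1$ ($z{\left(A \right)} = \left(A - 1\right) - A = \left(-1 + A\right) - A = -1$)
$H j{\left(6,0 \right)} z{\left(4 \right)} = 16 \cdot 0 \left(-1\right) = 0 \left(-1\right) = 0$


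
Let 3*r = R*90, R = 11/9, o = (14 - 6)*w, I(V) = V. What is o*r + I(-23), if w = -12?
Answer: -3543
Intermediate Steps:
o = -96 (o = (14 - 6)*(-12) = 8*(-12) = -96)
R = 11/9 (R = 11*(1/9) = 11/9 ≈ 1.2222)
r = 110/3 (r = ((11/9)*90)/3 = (1/3)*110 = 110/3 ≈ 36.667)
o*r + I(-23) = -96*110/3 - 23 = -3520 - 23 = -3543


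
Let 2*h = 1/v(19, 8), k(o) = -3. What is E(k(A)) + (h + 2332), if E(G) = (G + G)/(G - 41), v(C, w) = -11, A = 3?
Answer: 25653/11 ≈ 2332.1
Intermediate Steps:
E(G) = 2*G/(-41 + G) (E(G) = (2*G)/(-41 + G) = 2*G/(-41 + G))
h = -1/22 (h = (½)/(-11) = (½)*(-1/11) = -1/22 ≈ -0.045455)
E(k(A)) + (h + 2332) = 2*(-3)/(-41 - 3) + (-1/22 + 2332) = 2*(-3)/(-44) + 51303/22 = 2*(-3)*(-1/44) + 51303/22 = 3/22 + 51303/22 = 25653/11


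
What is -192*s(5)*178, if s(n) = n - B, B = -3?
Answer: -273408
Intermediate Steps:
s(n) = 3 + n (s(n) = n - 1*(-3) = n + 3 = 3 + n)
-192*s(5)*178 = -192*(3 + 5)*178 = -192*8*178 = -1536*178 = -273408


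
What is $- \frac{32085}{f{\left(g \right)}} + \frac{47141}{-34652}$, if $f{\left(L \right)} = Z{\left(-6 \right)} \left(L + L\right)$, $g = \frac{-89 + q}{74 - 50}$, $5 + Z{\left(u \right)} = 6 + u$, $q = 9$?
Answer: $- \frac{83503559}{86630} \approx -963.91$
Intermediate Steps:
$Z{\left(u \right)} = 1 + u$ ($Z{\left(u \right)} = -5 + \left(6 + u\right) = 1 + u$)
$g = - \frac{10}{3}$ ($g = \frac{-89 + 9}{74 - 50} = - \frac{80}{24} = \left(-80\right) \frac{1}{24} = - \frac{10}{3} \approx -3.3333$)
$f{\left(L \right)} = - 10 L$ ($f{\left(L \right)} = \left(1 - 6\right) \left(L + L\right) = - 5 \cdot 2 L = - 10 L$)
$- \frac{32085}{f{\left(g \right)}} + \frac{47141}{-34652} = - \frac{32085}{\left(-10\right) \left(- \frac{10}{3}\right)} + \frac{47141}{-34652} = - \frac{32085}{\frac{100}{3}} + 47141 \left(- \frac{1}{34652}\right) = \left(-32085\right) \frac{3}{100} - \frac{47141}{34652} = - \frac{19251}{20} - \frac{47141}{34652} = - \frac{83503559}{86630}$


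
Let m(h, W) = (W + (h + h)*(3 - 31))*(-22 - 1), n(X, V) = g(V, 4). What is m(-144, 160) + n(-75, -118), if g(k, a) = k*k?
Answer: -175228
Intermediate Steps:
g(k, a) = k²
n(X, V) = V²
m(h, W) = -23*W + 1288*h (m(h, W) = (W + (2*h)*(-28))*(-23) = (W - 56*h)*(-23) = -23*W + 1288*h)
m(-144, 160) + n(-75, -118) = (-23*160 + 1288*(-144)) + (-118)² = (-3680 - 185472) + 13924 = -189152 + 13924 = -175228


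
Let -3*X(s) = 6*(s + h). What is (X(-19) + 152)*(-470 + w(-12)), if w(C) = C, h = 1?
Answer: -90616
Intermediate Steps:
X(s) = -2 - 2*s (X(s) = -2*(s + 1) = -2*(1 + s) = -(6 + 6*s)/3 = -2 - 2*s)
(X(-19) + 152)*(-470 + w(-12)) = ((-2 - 2*(-19)) + 152)*(-470 - 12) = ((-2 + 38) + 152)*(-482) = (36 + 152)*(-482) = 188*(-482) = -90616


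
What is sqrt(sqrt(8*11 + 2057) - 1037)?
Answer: sqrt(-1037 + sqrt(2145)) ≈ 31.475*I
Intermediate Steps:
sqrt(sqrt(8*11 + 2057) - 1037) = sqrt(sqrt(88 + 2057) - 1037) = sqrt(sqrt(2145) - 1037) = sqrt(-1037 + sqrt(2145))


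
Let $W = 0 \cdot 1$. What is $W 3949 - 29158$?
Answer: $-29158$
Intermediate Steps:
$W = 0$
$W 3949 - 29158 = 0 \cdot 3949 - 29158 = 0 - 29158 = -29158$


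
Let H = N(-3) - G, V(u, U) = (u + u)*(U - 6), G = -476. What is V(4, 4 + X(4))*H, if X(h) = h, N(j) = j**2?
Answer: 7760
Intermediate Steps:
V(u, U) = 2*u*(-6 + U) (V(u, U) = (2*u)*(-6 + U) = 2*u*(-6 + U))
H = 485 (H = (-3)**2 - 1*(-476) = 9 + 476 = 485)
V(4, 4 + X(4))*H = (2*4*(-6 + (4 + 4)))*485 = (2*4*(-6 + 8))*485 = (2*4*2)*485 = 16*485 = 7760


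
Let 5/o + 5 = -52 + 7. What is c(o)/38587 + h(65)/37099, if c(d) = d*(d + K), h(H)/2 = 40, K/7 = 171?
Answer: -135341931/143153911300 ≈ -0.00094543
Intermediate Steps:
K = 1197 (K = 7*171 = 1197)
h(H) = 80 (h(H) = 2*40 = 80)
o = -⅒ (o = 5/(-5 + (-52 + 7)) = 5/(-5 - 45) = 5/(-50) = 5*(-1/50) = -⅒ ≈ -0.10000)
c(d) = d*(1197 + d) (c(d) = d*(d + 1197) = d*(1197 + d))
c(o)/38587 + h(65)/37099 = -(1197 - ⅒)/10/38587 + 80/37099 = -⅒*11969/10*(1/38587) + 80*(1/37099) = -11969/100*1/38587 + 80/37099 = -11969/3858700 + 80/37099 = -135341931/143153911300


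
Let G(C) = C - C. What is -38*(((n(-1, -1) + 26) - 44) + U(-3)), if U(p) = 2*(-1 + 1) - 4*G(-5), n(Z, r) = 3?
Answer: 570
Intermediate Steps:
G(C) = 0
U(p) = 0 (U(p) = 2*(-1 + 1) - 4*0 = 2*0 + 0 = 0 + 0 = 0)
-38*(((n(-1, -1) + 26) - 44) + U(-3)) = -38*(((3 + 26) - 44) + 0) = -38*((29 - 44) + 0) = -38*(-15 + 0) = -38*(-15) = 570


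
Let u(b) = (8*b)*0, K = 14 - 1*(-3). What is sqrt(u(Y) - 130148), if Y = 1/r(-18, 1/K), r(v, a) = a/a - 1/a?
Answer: 2*I*sqrt(32537) ≈ 360.76*I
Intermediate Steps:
K = 17 (K = 14 + 3 = 17)
r(v, a) = 1 - 1/a
Y = -1/16 (Y = 1/((-1 + 1/17)/(1/17)) = 1/(17*(-16/17)) = 1/(-16) = -1/16 ≈ -0.062500)
u(b) = 0
sqrt(u(Y) - 130148) = sqrt(0 - 130148) = sqrt(-130148) = 2*I*sqrt(32537)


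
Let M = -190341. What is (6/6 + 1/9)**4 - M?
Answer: 1248837301/6561 ≈ 1.9034e+5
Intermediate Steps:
(6/6 + 1/9)**4 - M = (6/6 + 1/9)**4 - 1*(-190341) = (6*(1/6) + 1*(1/9))**4 + 190341 = (1 + 1/9)**4 + 190341 = (10/9)**4 + 190341 = 10000/6561 + 190341 = 1248837301/6561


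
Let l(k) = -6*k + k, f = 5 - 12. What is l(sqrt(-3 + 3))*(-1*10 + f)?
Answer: 0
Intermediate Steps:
f = -7
l(k) = -5*k
l(sqrt(-3 + 3))*(-1*10 + f) = (-5*sqrt(-3 + 3))*(-1*10 - 7) = (-5*sqrt(0))*(-10 - 7) = -5*0*(-17) = 0*(-17) = 0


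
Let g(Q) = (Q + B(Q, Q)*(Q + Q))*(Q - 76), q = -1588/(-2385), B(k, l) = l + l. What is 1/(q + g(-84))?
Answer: -2385/10738222412 ≈ -2.2210e-7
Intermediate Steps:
B(k, l) = 2*l
q = 1588/2385 (q = -1588*(-1/2385) = 1588/2385 ≈ 0.66583)
g(Q) = (-76 + Q)*(Q + 4*Q²) (g(Q) = (Q + (2*Q)*(Q + Q))*(Q - 76) = (Q + (2*Q)*(2*Q))*(-76 + Q) = (Q + 4*Q²)*(-76 + Q) = (-76 + Q)*(Q + 4*Q²))
1/(q + g(-84)) = 1/(1588/2385 - 84*(-76 - 303*(-84) + 4*(-84)²)) = 1/(1588/2385 - 84*(-76 + 25452 + 4*7056)) = 1/(1588/2385 - 84*(-76 + 25452 + 28224)) = 1/(1588/2385 - 84*53600) = 1/(1588/2385 - 4502400) = 1/(-10738222412/2385) = -2385/10738222412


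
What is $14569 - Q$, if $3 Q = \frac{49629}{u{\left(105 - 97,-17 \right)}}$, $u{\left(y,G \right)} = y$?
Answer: $\frac{100009}{8} \approx 12501.0$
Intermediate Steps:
$Q = \frac{16543}{8}$ ($Q = \frac{49629 \frac{1}{105 - 97}}{3} = \frac{49629 \cdot \frac{1}{8}}{3} = \frac{1}{3} \cdot \frac{49629}{8} = \frac{16543}{8} \approx 2067.9$)
$14569 - Q = 14569 - \frac{16543}{8} = \frac{100009}{8}$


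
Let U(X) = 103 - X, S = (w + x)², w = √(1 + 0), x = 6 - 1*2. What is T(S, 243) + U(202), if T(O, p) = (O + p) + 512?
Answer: 681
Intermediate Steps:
x = 4 (x = 6 - 2 = 4)
w = 1 (w = √1 = 1)
S = 25 (S = (1 + 4)² = 5² = 25)
T(O, p) = 512 + O + p
T(S, 243) + U(202) = (512 + 25 + 243) + (103 - 1*202) = 780 + (103 - 202) = 780 - 99 = 681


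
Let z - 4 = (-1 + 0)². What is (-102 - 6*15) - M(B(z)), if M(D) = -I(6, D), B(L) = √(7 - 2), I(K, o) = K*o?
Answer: -192 + 6*√5 ≈ -178.58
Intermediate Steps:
z = 5 (z = 4 + (-1 + 0)² = 4 + (-1)² = 4 + 1 = 5)
B(L) = √5
M(D) = -6*D
(-102 - 6*15) - M(B(z)) = (-102 - 6*15) - (-6)*√5 = (-102 - 90) + 6*√5 = -192 + 6*√5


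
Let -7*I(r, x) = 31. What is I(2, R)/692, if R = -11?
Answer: -31/4844 ≈ -0.0063997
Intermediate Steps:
I(r, x) = -31/7 (I(r, x) = -1/7*31 = -31/7)
I(2, R)/692 = -31/7/692 = -31/7*1/692 = -31/4844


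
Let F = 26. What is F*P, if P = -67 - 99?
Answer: -4316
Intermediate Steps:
P = -166
F*P = 26*(-166) = -4316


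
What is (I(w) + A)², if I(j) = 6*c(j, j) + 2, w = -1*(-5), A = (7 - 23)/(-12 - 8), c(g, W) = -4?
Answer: 11236/25 ≈ 449.44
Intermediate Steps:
A = ⅘ (A = -16/(-20) = -16*(-1/20) = ⅘ ≈ 0.80000)
w = 5
I(j) = -22 (I(j) = 6*(-4) + 2 = -24 + 2 = -22)
(I(w) + A)² = (-22 + ⅘)² = (-106/5)² = 11236/25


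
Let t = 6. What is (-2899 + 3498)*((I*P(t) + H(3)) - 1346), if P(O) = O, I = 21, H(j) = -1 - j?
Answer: -733176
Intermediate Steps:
(-2899 + 3498)*((I*P(t) + H(3)) - 1346) = (-2899 + 3498)*((21*6 + (-1 - 1*3)) - 1346) = 599*((126 + (-1 - 3)) - 1346) = 599*((126 - 4) - 1346) = 599*(122 - 1346) = 599*(-1224) = -733176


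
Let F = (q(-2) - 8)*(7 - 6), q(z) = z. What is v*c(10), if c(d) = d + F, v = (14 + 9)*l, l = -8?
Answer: 0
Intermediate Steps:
v = -184 (v = (14 + 9)*(-8) = 23*(-8) = -184)
F = -10 (F = (-2 - 8)*(7 - 6) = -10*1 = -10)
c(d) = -10 + d (c(d) = d - 10 = -10 + d)
v*c(10) = -184*(-10 + 10) = -184*0 = 0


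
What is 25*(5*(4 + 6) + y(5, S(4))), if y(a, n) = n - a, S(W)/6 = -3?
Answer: 675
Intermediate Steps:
S(W) = -18 (S(W) = 6*(-3) = -18)
25*(5*(4 + 6) + y(5, S(4))) = 25*(5*(4 + 6) + (-18 - 1*5)) = 25*(5*10 + (-18 - 5)) = 25*(50 - 23) = 25*27 = 675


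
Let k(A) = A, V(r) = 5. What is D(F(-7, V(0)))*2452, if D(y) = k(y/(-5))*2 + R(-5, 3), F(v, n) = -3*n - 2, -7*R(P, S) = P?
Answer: 644876/35 ≈ 18425.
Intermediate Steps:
R(P, S) = -P/7
F(v, n) = -2 - 3*n
D(y) = 5/7 - 2*y/5 (D(y) = (y/(-5))*2 - 1/7*(-5) = (y*(-1/5))*2 + 5/7 = -y/5*2 + 5/7 = -2*y/5 + 5/7 = 5/7 - 2*y/5)
D(F(-7, V(0)))*2452 = (5/7 - 2*(-2 - 3*5)/5)*2452 = (5/7 - 2*(-2 - 15)/5)*2452 = (5/7 - 2/5*(-17))*2452 = (5/7 + 34/5)*2452 = (263/35)*2452 = 644876/35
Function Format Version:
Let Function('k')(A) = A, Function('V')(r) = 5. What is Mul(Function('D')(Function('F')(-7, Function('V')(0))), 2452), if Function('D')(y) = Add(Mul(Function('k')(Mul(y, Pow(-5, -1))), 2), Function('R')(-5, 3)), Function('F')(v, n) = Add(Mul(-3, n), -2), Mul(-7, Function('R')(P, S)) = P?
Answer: Rational(644876, 35) ≈ 18425.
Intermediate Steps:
Function('R')(P, S) = Mul(Rational(-1, 7), P)
Function('F')(v, n) = Add(-2, Mul(-3, n))
Function('D')(y) = Add(Rational(5, 7), Mul(Rational(-2, 5), y)) (Function('D')(y) = Add(Mul(Mul(y, Pow(-5, -1)), 2), Mul(Rational(-1, 7), -5)) = Add(Mul(Mul(y, Rational(-1, 5)), 2), Rational(5, 7)) = Add(Mul(Mul(Rational(-1, 5), y), 2), Rational(5, 7)) = Add(Mul(Rational(-2, 5), y), Rational(5, 7)) = Add(Rational(5, 7), Mul(Rational(-2, 5), y)))
Mul(Function('D')(Function('F')(-7, Function('V')(0))), 2452) = Mul(Add(Rational(5, 7), Mul(Rational(-2, 5), Add(-2, Mul(-3, 5)))), 2452) = Mul(Add(Rational(5, 7), Mul(Rational(-2, 5), Add(-2, -15))), 2452) = Mul(Add(Rational(5, 7), Mul(Rational(-2, 5), -17)), 2452) = Mul(Add(Rational(5, 7), Rational(34, 5)), 2452) = Mul(Rational(263, 35), 2452) = Rational(644876, 35)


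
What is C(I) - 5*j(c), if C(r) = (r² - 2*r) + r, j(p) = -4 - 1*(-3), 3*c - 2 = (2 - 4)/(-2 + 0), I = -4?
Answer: 25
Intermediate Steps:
c = 1 (c = ⅔ + ((2 - 4)/(-2 + 0))/3 = ⅔ + (-2/(-2))/3 = ⅔ + (-2*(-½))/3 = ⅔ + (⅓)*1 = ⅔ + ⅓ = 1)
j(p) = -1 (j(p) = -4 + 3 = -1)
C(r) = r² - r
C(I) - 5*j(c) = -4*(-1 - 4) - 5*(-1) = -4*(-5) + 5 = 20 + 5 = 25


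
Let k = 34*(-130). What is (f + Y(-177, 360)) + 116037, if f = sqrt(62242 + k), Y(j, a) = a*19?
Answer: 122877 + sqrt(57822) ≈ 1.2312e+5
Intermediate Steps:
Y(j, a) = 19*a
k = -4420
f = sqrt(57822) (f = sqrt(62242 - 4420) = sqrt(57822) ≈ 240.46)
(f + Y(-177, 360)) + 116037 = (sqrt(57822) + 19*360) + 116037 = (sqrt(57822) + 6840) + 116037 = (6840 + sqrt(57822)) + 116037 = 122877 + sqrt(57822)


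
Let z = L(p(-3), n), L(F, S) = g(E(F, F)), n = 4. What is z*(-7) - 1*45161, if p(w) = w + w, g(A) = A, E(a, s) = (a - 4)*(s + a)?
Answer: -46001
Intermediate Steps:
E(a, s) = (-4 + a)*(a + s)
p(w) = 2*w
L(F, S) = -8*F + 2*F**2 (L(F, S) = F**2 - 4*F - 4*F + F*F = F**2 - 4*F - 4*F + F**2 = -8*F + 2*F**2)
z = 120 (z = 2*(2*(-3))*(-4 + 2*(-3)) = 2*(-6)*(-4 - 6) = 2*(-6)*(-10) = 120)
z*(-7) - 1*45161 = 120*(-7) - 1*45161 = -840 - 45161 = -46001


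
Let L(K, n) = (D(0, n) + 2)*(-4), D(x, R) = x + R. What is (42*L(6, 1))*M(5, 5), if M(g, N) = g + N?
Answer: -5040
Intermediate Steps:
M(g, N) = N + g
D(x, R) = R + x
L(K, n) = -8 - 4*n (L(K, n) = ((n + 0) + 2)*(-4) = (n + 2)*(-4) = (2 + n)*(-4) = -8 - 4*n)
(42*L(6, 1))*M(5, 5) = (42*(-8 - 4*1))*(5 + 5) = (42*(-8 - 4))*10 = (42*(-12))*10 = -504*10 = -5040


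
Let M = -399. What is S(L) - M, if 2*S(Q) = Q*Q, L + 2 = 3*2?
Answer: 407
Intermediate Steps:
L = 4 (L = -2 + 3*2 = -2 + 6 = 4)
S(Q) = Q²/2 (S(Q) = (Q*Q)/2 = Q²/2)
S(L) - M = (½)*4² - 1*(-399) = (½)*16 + 399 = 8 + 399 = 407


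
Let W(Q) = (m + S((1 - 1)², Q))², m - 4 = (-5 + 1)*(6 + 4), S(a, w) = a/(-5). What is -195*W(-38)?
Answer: -252720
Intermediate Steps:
S(a, w) = -a/5 (S(a, w) = a*(-⅕) = -a/5)
m = -36 (m = 4 + (-5 + 1)*(6 + 4) = 4 - 4*10 = 4 - 40 = -36)
W(Q) = 1296 (W(Q) = (-36 - (1 - 1)²/5)² = (-36 - ⅕*0²)² = (-36 - ⅕*0)² = (-36 + 0)² = (-36)² = 1296)
-195*W(-38) = -195*1296 = -252720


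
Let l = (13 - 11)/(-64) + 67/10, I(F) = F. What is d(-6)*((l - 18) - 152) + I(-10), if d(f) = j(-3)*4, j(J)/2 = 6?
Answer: -78499/10 ≈ -7849.9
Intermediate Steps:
j(J) = 12 (j(J) = 2*6 = 12)
l = 1067/160 (l = 2*(-1/64) + 67*(⅒) = -1/32 + 67/10 = 1067/160 ≈ 6.6687)
d(f) = 48 (d(f) = 12*4 = 48)
d(-6)*((l - 18) - 152) + I(-10) = 48*((1067/160 - 18) - 152) - 10 = 48*(-1813/160 - 152) - 10 = 48*(-26133/160) - 10 = -78399/10 - 10 = -78499/10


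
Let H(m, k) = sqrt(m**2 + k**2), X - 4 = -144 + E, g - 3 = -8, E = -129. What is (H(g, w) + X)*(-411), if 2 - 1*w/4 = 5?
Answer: 105216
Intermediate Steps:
w = -12 (w = 8 - 4*5 = 8 - 20 = -12)
g = -5 (g = 3 - 8 = -5)
X = -269 (X = 4 + (-144 - 129) = 4 - 273 = -269)
H(m, k) = sqrt(k**2 + m**2)
(H(g, w) + X)*(-411) = (sqrt((-12)**2 + (-5)**2) - 269)*(-411) = (sqrt(144 + 25) - 269)*(-411) = (sqrt(169) - 269)*(-411) = (13 - 269)*(-411) = -256*(-411) = 105216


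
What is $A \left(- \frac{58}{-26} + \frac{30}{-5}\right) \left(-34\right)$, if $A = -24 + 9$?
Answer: $- \frac{24990}{13} \approx -1922.3$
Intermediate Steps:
$A = -15$
$A \left(- \frac{58}{-26} + \frac{30}{-5}\right) \left(-34\right) = - 15 \left(- \frac{58}{-26} + \frac{30}{-5}\right) \left(-34\right) = - 15 \left(\left(-58\right) \left(- \frac{1}{26}\right) + 30 \left(- \frac{1}{5}\right)\right) \left(-34\right) = - 15 \left(\frac{29}{13} - 6\right) \left(-34\right) = \left(-15\right) \left(- \frac{49}{13}\right) \left(-34\right) = \frac{735}{13} \left(-34\right) = - \frac{24990}{13}$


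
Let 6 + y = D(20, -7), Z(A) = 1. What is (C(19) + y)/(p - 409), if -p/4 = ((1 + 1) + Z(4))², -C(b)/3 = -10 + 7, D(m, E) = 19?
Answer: -22/445 ≈ -0.049438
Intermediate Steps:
y = 13 (y = -6 + 19 = 13)
C(b) = 9 (C(b) = -3*(-10 + 7) = -3*(-3) = 9)
p = -36 (p = -4*((1 + 1) + 1)² = -4*(2 + 1)² = -4*3² = -4*9 = -36)
(C(19) + y)/(p - 409) = (9 + 13)/(-36 - 409) = 22/(-445) = 22*(-1/445) = -22/445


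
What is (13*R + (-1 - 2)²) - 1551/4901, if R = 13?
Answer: 870827/4901 ≈ 177.68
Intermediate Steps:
(13*R + (-1 - 2)²) - 1551/4901 = (13*13 + (-1 - 2)²) - 1551/4901 = (169 + (-3)²) - 1551/4901 = (169 + 9) - 1*1551/4901 = 178 - 1551/4901 = 870827/4901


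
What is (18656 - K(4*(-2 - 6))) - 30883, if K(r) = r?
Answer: -12195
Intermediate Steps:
(18656 - K(4*(-2 - 6))) - 30883 = (18656 - 4*(-2 - 6)) - 30883 = (18656 - 4*(-8)) - 30883 = (18656 - 1*(-32)) - 30883 = (18656 + 32) - 30883 = 18688 - 30883 = -12195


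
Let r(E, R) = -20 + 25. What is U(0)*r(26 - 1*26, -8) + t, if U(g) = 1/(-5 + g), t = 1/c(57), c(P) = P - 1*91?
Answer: -35/34 ≈ -1.0294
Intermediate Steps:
c(P) = -91 + P (c(P) = P - 91 = -91 + P)
r(E, R) = 5
t = -1/34 (t = 1/(-91 + 57) = 1/(-34) = -1/34 ≈ -0.029412)
U(0)*r(26 - 1*26, -8) + t = 5/(-5 + 0) - 1/34 = 5/(-5) - 1/34 = -⅕*5 - 1/34 = -1 - 1/34 = -35/34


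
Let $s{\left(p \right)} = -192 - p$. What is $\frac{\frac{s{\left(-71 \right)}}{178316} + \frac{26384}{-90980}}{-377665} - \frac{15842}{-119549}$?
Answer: $\frac{24265850889476939669}{183117116452502440700} \approx 0.13252$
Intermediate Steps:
$\frac{\frac{s{\left(-71 \right)}}{178316} + \frac{26384}{-90980}}{-377665} - \frac{15842}{-119549} = \frac{\frac{-192 - -71}{178316} + \frac{26384}{-90980}}{-377665} - \frac{15842}{-119549} = \left(\left(-192 + 71\right) \frac{1}{178316} + 26384 \left(- \frac{1}{90980}\right)\right) \left(- \frac{1}{377665}\right) - - \frac{15842}{119549} = \left(\left(-121\right) \frac{1}{178316} - \frac{6596}{22745}\right) \left(- \frac{1}{377665}\right) + \frac{15842}{119549} = \left(- \frac{121}{178316} - \frac{6596}{22745}\right) \left(- \frac{1}{377665}\right) + \frac{15842}{119549} = \left(- \frac{1178924481}{4055797420}\right) \left(- \frac{1}{377665}\right) + \frac{15842}{119549} = \frac{1178924481}{1531732732624300} + \frac{15842}{119549} = \frac{24265850889476939669}{183117116452502440700}$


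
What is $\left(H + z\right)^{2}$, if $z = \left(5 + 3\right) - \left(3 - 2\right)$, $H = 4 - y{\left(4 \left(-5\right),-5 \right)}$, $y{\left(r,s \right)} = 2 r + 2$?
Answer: $2401$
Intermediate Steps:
$y{\left(r,s \right)} = 2 + 2 r$
$H = 42$ ($H = 4 - \left(2 + 2 \cdot 4 \left(-5\right)\right) = 4 - \left(2 + 2 \left(-20\right)\right) = 4 - \left(2 - 40\right) = 4 - -38 = 4 + 38 = 42$)
$z = 7$ ($z = 8 - 1 = 7$)
$\left(H + z\right)^{2} = \left(42 + 7\right)^{2} = 49^{2} = 2401$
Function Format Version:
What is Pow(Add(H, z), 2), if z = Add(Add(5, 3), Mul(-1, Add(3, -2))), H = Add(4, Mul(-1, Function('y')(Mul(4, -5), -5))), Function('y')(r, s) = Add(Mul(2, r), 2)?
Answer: 2401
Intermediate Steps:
Function('y')(r, s) = Add(2, Mul(2, r))
H = 42 (H = Add(4, Mul(-1, Add(2, Mul(2, Mul(4, -5))))) = Add(4, Mul(-1, Add(2, Mul(2, -20)))) = Add(4, Mul(-1, Add(2, -40))) = Add(4, Mul(-1, -38)) = Add(4, 38) = 42)
z = 7 (z = Add(8, Mul(-1, 1)) = Add(8, -1) = 7)
Pow(Add(H, z), 2) = Pow(Add(42, 7), 2) = Pow(49, 2) = 2401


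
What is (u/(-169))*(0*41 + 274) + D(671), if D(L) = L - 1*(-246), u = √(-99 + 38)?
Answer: 917 - 274*I*√61/169 ≈ 917.0 - 12.663*I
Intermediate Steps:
u = I*√61 (u = √(-61) = I*√61 ≈ 7.8102*I)
D(L) = 246 + L (D(L) = L + 246 = 246 + L)
(u/(-169))*(0*41 + 274) + D(671) = ((I*√61)/(-169))*(0*41 + 274) + (246 + 671) = ((I*√61)*(-1/169))*(0 + 274) + 917 = -I*√61/169*274 + 917 = -274*I*√61/169 + 917 = 917 - 274*I*√61/169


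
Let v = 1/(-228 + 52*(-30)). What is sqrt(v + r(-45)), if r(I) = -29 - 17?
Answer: I*sqrt(36765303)/894 ≈ 6.7824*I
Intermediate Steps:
v = -1/1788 (v = 1/(-228 - 1560) = 1/(-1788) = -1/1788 ≈ -0.00055928)
r(I) = -46
sqrt(v + r(-45)) = sqrt(-1/1788 - 46) = sqrt(-82249/1788) = I*sqrt(36765303)/894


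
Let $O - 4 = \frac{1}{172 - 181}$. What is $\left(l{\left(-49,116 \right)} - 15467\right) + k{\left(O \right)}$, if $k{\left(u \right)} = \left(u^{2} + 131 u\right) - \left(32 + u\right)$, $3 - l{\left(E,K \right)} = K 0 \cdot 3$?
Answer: $- \frac{1213001}{81} \approx -14975.0$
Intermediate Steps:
$l{\left(E,K \right)} = 3$ ($l{\left(E,K \right)} = 3 - K 0 \cdot 3 = 3 - 0 \cdot 3 = 3 - 0 = 3 + 0 = 3$)
$O = \frac{35}{9}$ ($O = 4 + \frac{1}{172 - 181} = 4 + \frac{1}{-9} = 4 - \frac{1}{9} = \frac{35}{9} \approx 3.8889$)
$k{\left(u \right)} = -32 + u^{2} + 130 u$
$\left(l{\left(-49,116 \right)} - 15467\right) + k{\left(O \right)} = \left(3 - 15467\right) + \left(-32 + \left(\frac{35}{9}\right)^{2} + 130 \cdot \frac{35}{9}\right) = -15464 + \left(-32 + \frac{1225}{81} + \frac{4550}{9}\right) = -15464 + \frac{39583}{81} = - \frac{1213001}{81}$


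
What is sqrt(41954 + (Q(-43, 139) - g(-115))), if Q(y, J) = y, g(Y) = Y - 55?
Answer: 13*sqrt(249) ≈ 205.14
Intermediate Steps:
g(Y) = -55 + Y
sqrt(41954 + (Q(-43, 139) - g(-115))) = sqrt(41954 + (-43 - (-55 - 115))) = sqrt(41954 + (-43 - 1*(-170))) = sqrt(41954 + (-43 + 170)) = sqrt(41954 + 127) = sqrt(42081) = 13*sqrt(249)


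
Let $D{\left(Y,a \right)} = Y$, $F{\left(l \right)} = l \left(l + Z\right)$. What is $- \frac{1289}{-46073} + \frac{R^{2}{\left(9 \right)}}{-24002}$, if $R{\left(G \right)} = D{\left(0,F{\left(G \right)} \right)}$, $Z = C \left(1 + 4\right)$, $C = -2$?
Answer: $\frac{1289}{46073} \approx 0.027977$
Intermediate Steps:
$Z = -10$ ($Z = - 2 \left(1 + 4\right) = \left(-2\right) 5 = -10$)
$F{\left(l \right)} = l \left(-10 + l\right)$ ($F{\left(l \right)} = l \left(l - 10\right) = l \left(-10 + l\right)$)
$R{\left(G \right)} = 0$
$- \frac{1289}{-46073} + \frac{R^{2}{\left(9 \right)}}{-24002} = - \frac{1289}{-46073} + \frac{0^{2}}{-24002} = \left(-1289\right) \left(- \frac{1}{46073}\right) + 0 \left(- \frac{1}{24002}\right) = \frac{1289}{46073} + 0 = \frac{1289}{46073}$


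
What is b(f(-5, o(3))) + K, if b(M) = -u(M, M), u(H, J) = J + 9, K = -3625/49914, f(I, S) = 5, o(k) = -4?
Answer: -702421/49914 ≈ -14.073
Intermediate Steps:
K = -3625/49914 (K = -3625*1/49914 = -3625/49914 ≈ -0.072625)
u(H, J) = 9 + J
b(M) = -9 - M (b(M) = -(9 + M) = -9 - M)
b(f(-5, o(3))) + K = (-9 - 1*5) - 3625/49914 = (-9 - 5) - 3625/49914 = -14 - 3625/49914 = -702421/49914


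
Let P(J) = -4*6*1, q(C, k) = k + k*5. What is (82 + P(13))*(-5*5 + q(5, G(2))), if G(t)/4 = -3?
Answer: -5626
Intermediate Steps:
G(t) = -12 (G(t) = 4*(-3) = -12)
q(C, k) = 6*k (q(C, k) = k + 5*k = 6*k)
P(J) = -24 (P(J) = -24*1 = -24)
(82 + P(13))*(-5*5 + q(5, G(2))) = (82 - 24)*(-5*5 + 6*(-12)) = 58*(-25 - 72) = 58*(-97) = -5626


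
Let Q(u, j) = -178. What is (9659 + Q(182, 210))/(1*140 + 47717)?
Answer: 9481/47857 ≈ 0.19811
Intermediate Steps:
(9659 + Q(182, 210))/(1*140 + 47717) = (9659 - 178)/(1*140 + 47717) = 9481/(140 + 47717) = 9481/47857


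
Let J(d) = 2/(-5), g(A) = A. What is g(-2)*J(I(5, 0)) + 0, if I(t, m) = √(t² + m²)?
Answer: ⅘ ≈ 0.80000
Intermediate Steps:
I(t, m) = √(m² + t²)
J(d) = -⅖ (J(d) = 2*(-⅕) = -⅖)
g(-2)*J(I(5, 0)) + 0 = -2*(-⅖) + 0 = ⅘ + 0 = ⅘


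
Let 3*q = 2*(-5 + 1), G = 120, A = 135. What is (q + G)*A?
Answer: 15840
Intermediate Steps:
q = -8/3 (q = (2*(-5 + 1))/3 = (2*(-4))/3 = (⅓)*(-8) = -8/3 ≈ -2.6667)
(q + G)*A = (-8/3 + 120)*135 = (352/3)*135 = 15840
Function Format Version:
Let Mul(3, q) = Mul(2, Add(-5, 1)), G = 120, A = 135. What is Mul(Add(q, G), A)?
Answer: 15840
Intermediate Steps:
q = Rational(-8, 3) (q = Mul(Rational(1, 3), Mul(2, Add(-5, 1))) = Mul(Rational(1, 3), Mul(2, -4)) = Mul(Rational(1, 3), -8) = Rational(-8, 3) ≈ -2.6667)
Mul(Add(q, G), A) = Mul(Add(Rational(-8, 3), 120), 135) = Mul(Rational(352, 3), 135) = 15840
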